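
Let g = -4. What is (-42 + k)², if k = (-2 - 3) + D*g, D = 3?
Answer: 3481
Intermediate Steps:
k = -17 (k = (-2 - 3) + 3*(-4) = -5 - 12 = -17)
(-42 + k)² = (-42 - 17)² = (-59)² = 3481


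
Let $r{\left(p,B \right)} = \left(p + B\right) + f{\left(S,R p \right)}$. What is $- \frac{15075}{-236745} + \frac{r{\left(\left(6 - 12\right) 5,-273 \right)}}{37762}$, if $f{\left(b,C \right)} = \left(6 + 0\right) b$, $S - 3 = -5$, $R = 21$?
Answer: $\frac{10993055}{198665882} \approx 0.055334$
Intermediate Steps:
$S = -2$ ($S = 3 - 5 = -2$)
$f{\left(b,C \right)} = 6 b$
$r{\left(p,B \right)} = -12 + B + p$ ($r{\left(p,B \right)} = \left(p + B\right) + 6 \left(-2\right) = \left(B + p\right) - 12 = -12 + B + p$)
$- \frac{15075}{-236745} + \frac{r{\left(\left(6 - 12\right) 5,-273 \right)}}{37762} = - \frac{15075}{-236745} + \frac{-12 - 273 + \left(6 - 12\right) 5}{37762} = \left(-15075\right) \left(- \frac{1}{236745}\right) + \left(-12 - 273 - 30\right) \frac{1}{37762} = \frac{335}{5261} + \left(-12 - 273 - 30\right) \frac{1}{37762} = \frac{335}{5261} - \frac{315}{37762} = \frac{10993055}{198665882}$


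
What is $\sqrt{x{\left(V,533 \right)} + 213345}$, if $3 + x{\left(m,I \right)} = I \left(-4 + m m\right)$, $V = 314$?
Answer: $3 \sqrt{5862542} \approx 7263.8$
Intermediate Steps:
$x{\left(m,I \right)} = -3 + I \left(-4 + m^{2}\right)$ ($x{\left(m,I \right)} = -3 + I \left(-4 + m m\right) = -3 + I \left(-4 + m^{2}\right)$)
$\sqrt{x{\left(V,533 \right)} + 213345} = \sqrt{\left(-3 - 2132 + 533 \cdot 314^{2}\right) + 213345} = \sqrt{\left(-3 - 2132 + 533 \cdot 98596\right) + 213345} = \sqrt{\left(-3 - 2132 + 52551668\right) + 213345} = \sqrt{52549533 + 213345} = \sqrt{52762878} = 3 \sqrt{5862542}$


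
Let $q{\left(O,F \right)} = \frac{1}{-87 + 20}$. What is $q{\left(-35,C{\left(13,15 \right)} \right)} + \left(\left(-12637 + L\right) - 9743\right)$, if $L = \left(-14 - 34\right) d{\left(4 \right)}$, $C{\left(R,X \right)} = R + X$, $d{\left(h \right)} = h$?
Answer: $- \frac{1512325}{67} \approx -22572.0$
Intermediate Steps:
$q{\left(O,F \right)} = - \frac{1}{67}$ ($q{\left(O,F \right)} = \frac{1}{-67} = - \frac{1}{67}$)
$L = -192$ ($L = \left(-14 - 34\right) 4 = \left(-48\right) 4 = -192$)
$q{\left(-35,C{\left(13,15 \right)} \right)} + \left(\left(-12637 + L\right) - 9743\right) = - \frac{1}{67} - 22572 = - \frac{1512325}{67}$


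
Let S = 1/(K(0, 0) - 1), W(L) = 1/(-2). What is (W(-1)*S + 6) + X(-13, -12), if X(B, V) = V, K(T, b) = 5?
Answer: -49/8 ≈ -6.1250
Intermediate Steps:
W(L) = -½
S = ¼ (S = 1/(5 - 1) = 1/4 = ¼ ≈ 0.25000)
(W(-1)*S + 6) + X(-13, -12) = (-½*¼ + 6) - 12 = (-⅛ + 6) - 12 = 47/8 - 12 = -49/8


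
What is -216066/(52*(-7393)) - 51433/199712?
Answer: 5844569051/19194120608 ≈ 0.30450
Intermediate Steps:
-216066/(52*(-7393)) - 51433/199712 = -216066/(-384436) - 51433*1/199712 = -216066*(-1/384436) - 51433/199712 = 108033/192218 - 51433/199712 = 5844569051/19194120608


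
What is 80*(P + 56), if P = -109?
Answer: -4240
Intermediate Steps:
80*(P + 56) = 80*(-109 + 56) = 80*(-53) = -4240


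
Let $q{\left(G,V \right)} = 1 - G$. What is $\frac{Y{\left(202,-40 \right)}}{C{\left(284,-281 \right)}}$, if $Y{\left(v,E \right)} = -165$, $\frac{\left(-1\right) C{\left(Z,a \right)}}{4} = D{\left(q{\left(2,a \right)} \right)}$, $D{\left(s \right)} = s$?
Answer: $- \frac{165}{4} \approx -41.25$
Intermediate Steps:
$C{\left(Z,a \right)} = 4$ ($C{\left(Z,a \right)} = - 4 \left(1 - 2\right) = \left(-4\right) \left(-1\right) = 4$)
$\frac{Y{\left(202,-40 \right)}}{C{\left(284,-281 \right)}} = - \frac{165}{4}$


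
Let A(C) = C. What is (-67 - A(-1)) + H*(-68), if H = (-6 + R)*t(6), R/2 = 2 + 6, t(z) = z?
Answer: -4146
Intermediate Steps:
R = 16 (R = 2*(2 + 6) = 2*8 = 16)
H = 60 (H = (-6 + 16)*6 = 10*6 = 60)
(-67 - A(-1)) + H*(-68) = (-67 - 1*(-1)) + 60*(-68) = (-67 + 1) - 4080 = -66 - 4080 = -4146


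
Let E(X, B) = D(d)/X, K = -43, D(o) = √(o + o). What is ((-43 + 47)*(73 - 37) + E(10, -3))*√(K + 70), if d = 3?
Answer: 3*√3*(1440 + √6)/10 ≈ 749.52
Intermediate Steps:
D(o) = √2*√o (D(o) = √(2*o) = √2*√o)
E(X, B) = √6/X (E(X, B) = (√2*√3)/X = √6/X)
((-43 + 47)*(73 - 37) + E(10, -3))*√(K + 70) = ((-43 + 47)*(73 - 37) + √6/10)*√(-43 + 70) = (4*36 + √6*(⅒))*√27 = (144 + √6/10)*(3*√3) = 3*√3*(144 + √6/10)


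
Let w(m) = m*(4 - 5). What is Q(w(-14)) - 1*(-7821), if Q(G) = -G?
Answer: 7807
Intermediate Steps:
w(m) = -m (w(m) = m*(-1) = -m)
Q(w(-14)) - 1*(-7821) = -(-1)*(-14) - 1*(-7821) = -1*14 + 7821 = -14 + 7821 = 7807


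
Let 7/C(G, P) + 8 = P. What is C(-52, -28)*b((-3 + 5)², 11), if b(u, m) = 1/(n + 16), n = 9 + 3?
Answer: -1/144 ≈ -0.0069444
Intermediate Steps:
C(G, P) = 7/(-8 + P)
n = 12
b(u, m) = 1/28 (b(u, m) = 1/(12 + 16) = 1/28)
C(-52, -28)*b((-3 + 5)², 11) = (7/(-8 - 28))*(1/28) = (7/(-36))*(1/28) = (7*(-1/36))*(1/28) = -7/36*1/28 = -1/144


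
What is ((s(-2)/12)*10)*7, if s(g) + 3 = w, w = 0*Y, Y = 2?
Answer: -35/2 ≈ -17.500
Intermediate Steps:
w = 0 (w = 0*2 = 0)
s(g) = -3 (s(g) = -3 + 0 = -3)
((s(-2)/12)*10)*7 = (-3/12*10)*7 = (-3*1/12*10)*7 = -¼*10*7 = -5/2*7 = -35/2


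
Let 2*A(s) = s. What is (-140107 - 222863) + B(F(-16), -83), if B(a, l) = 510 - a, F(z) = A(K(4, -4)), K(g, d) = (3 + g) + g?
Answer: -724931/2 ≈ -3.6247e+5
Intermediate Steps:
K(g, d) = 3 + 2*g
A(s) = s/2
F(z) = 11/2 (F(z) = (3 + 2*4)/2 = (3 + 8)/2 = (1/2)*11 = 11/2)
(-140107 - 222863) + B(F(-16), -83) = (-140107 - 222863) + (510 - 1*11/2) = -362970 + (510 - 11/2) = -362970 + 1009/2 = -724931/2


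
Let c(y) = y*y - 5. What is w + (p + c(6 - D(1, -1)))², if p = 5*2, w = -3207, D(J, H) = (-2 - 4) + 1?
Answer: 12669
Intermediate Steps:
D(J, H) = -5 (D(J, H) = -6 + 1 = -5)
c(y) = -5 + y² (c(y) = y² - 5 = -5 + y²)
p = 10
w + (p + c(6 - D(1, -1)))² = -3207 + (10 + (-5 + (6 - 1*(-5))²))² = -3207 + (10 + (-5 + (6 + 5)²))² = -3207 + (10 + (-5 + 11²))² = -3207 + (10 + (-5 + 121))² = -3207 + (10 + 116)² = -3207 + 126² = -3207 + 15876 = 12669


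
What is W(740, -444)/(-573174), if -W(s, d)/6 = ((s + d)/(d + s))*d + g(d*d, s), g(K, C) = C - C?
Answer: -148/31843 ≈ -0.0046478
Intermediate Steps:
g(K, C) = 0
W(s, d) = -6*d (W(s, d) = -6*(((s + d)/(d + s))*d + 0) = -6*(((d + s)/(d + s))*d + 0) = -6*(1*d + 0) = -6*(d + 0) = -6*d)
W(740, -444)/(-573174) = -6*(-444)/(-573174) = 2664*(-1/573174) = -148/31843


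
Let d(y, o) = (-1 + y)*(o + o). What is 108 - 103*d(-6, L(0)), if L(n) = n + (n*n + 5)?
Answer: 7318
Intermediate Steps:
L(n) = 5 + n + n² (L(n) = n + (n² + 5) = n + (5 + n²) = 5 + n + n²)
d(y, o) = 2*o*(-1 + y) (d(y, o) = (-1 + y)*(2*o) = 2*o*(-1 + y))
108 - 103*d(-6, L(0)) = 108 - 206*(5 + 0 + 0²)*(-1 - 6) = 108 - 206*(5 + 0 + 0)*(-7) = 108 - 206*5*(-7) = 108 - 103*(-70) = 108 + 7210 = 7318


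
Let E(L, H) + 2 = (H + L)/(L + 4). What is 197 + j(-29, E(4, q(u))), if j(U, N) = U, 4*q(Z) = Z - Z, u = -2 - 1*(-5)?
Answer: 168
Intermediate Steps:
u = 3 (u = -2 + 5 = 3)
q(Z) = 0 (q(Z) = (Z - Z)/4 = (¼)*0 = 0)
E(L, H) = -2 + (H + L)/(4 + L) (E(L, H) = -2 + (H + L)/(L + 4) = -2 + (H + L)/(4 + L))
197 + j(-29, E(4, q(u))) = 197 - 29 = 168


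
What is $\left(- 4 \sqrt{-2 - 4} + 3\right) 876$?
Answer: $2628 - 3504 i \sqrt{6} \approx 2628.0 - 8583.0 i$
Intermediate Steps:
$\left(- 4 \sqrt{-2 - 4} + 3\right) 876 = \left(- 4 \sqrt{-6} + 3\right) 876 = \left(- 4 i \sqrt{6} + 3\right) 876 = \left(3 - 4 i \sqrt{6}\right) 876 = 2628 - 3504 i \sqrt{6}$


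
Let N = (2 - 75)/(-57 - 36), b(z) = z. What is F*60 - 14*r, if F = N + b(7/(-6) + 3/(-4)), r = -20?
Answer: 6575/31 ≈ 212.10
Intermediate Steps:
N = 73/93 (N = -73/(-93) = -73*(-1/93) = 73/93 ≈ 0.78495)
F = -421/372 (F = 73/93 + (7/(-6) + 3/(-4)) = 73/93 + (7*(-⅙) + 3*(-¼)) = 73/93 + (-7/6 - ¾) = 73/93 - 23/12 = -421/372 ≈ -1.1317)
F*60 - 14*r = -421/372*60 - 14*(-20) = -2105/31 + 280 = 6575/31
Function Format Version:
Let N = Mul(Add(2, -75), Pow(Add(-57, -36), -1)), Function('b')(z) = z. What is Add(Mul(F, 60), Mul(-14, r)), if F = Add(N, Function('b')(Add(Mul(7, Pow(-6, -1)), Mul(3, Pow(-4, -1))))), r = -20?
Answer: Rational(6575, 31) ≈ 212.10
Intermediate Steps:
N = Rational(73, 93) (N = Mul(-73, Pow(-93, -1)) = Mul(-73, Rational(-1, 93)) = Rational(73, 93) ≈ 0.78495)
F = Rational(-421, 372) (F = Add(Rational(73, 93), Add(Mul(7, Pow(-6, -1)), Mul(3, Pow(-4, -1)))) = Add(Rational(73, 93), Add(Mul(7, Rational(-1, 6)), Mul(3, Rational(-1, 4)))) = Add(Rational(73, 93), Add(Rational(-7, 6), Rational(-3, 4))) = Add(Rational(73, 93), Rational(-23, 12)) = Rational(-421, 372) ≈ -1.1317)
Add(Mul(F, 60), Mul(-14, r)) = Add(Mul(Rational(-421, 372), 60), Mul(-14, -20)) = Add(Rational(-2105, 31), 280) = Rational(6575, 31)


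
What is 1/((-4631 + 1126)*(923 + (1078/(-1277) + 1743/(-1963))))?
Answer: -2506751/8094409314240 ≈ -3.0969e-7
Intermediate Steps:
1/((-4631 + 1126)*(923 + (1078/(-1277) + 1743/(-1963)))) = 1/(-3505*(923 + (1078*(-1/1277) + 1743*(-1/1963)))) = 1/(-3505*(923 + (-1078/1277 - 1743/1963))) = 1/(-3505*(923 - 4341925/2506751)) = 1/(-3505*2309389248/2506751) = 1/(-8094409314240/2506751) = -2506751/8094409314240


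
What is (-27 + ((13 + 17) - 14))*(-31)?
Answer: 341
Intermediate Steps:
(-27 + ((13 + 17) - 14))*(-31) = (-27 + (30 - 14))*(-31) = (-27 + 16)*(-31) = -11*(-31) = 341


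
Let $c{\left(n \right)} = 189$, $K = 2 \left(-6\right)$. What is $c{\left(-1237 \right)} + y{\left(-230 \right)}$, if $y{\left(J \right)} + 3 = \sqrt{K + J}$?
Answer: $186 + 11 i \sqrt{2} \approx 186.0 + 15.556 i$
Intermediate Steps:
$K = -12$
$y{\left(J \right)} = -3 + \sqrt{-12 + J}$
$c{\left(-1237 \right)} + y{\left(-230 \right)} = 189 - \left(3 - \sqrt{-12 - 230}\right) = 189 - \left(3 - \sqrt{-242}\right) = 189 - \left(3 - 11 i \sqrt{2}\right) = 186 + 11 i \sqrt{2}$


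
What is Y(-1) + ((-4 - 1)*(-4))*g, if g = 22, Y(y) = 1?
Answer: 441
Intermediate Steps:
Y(-1) + ((-4 - 1)*(-4))*g = 1 + ((-4 - 1)*(-4))*22 = 1 - 5*(-4)*22 = 1 + 20*22 = 1 + 440 = 441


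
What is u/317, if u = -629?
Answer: -629/317 ≈ -1.9842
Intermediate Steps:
u/317 = -629/317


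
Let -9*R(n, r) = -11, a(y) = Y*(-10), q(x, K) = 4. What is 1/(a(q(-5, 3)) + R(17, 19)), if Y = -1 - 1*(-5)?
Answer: -9/349 ≈ -0.025788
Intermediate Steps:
Y = 4 (Y = -1 + 5 = 4)
a(y) = -40 (a(y) = 4*(-10) = -40)
R(n, r) = 11/9 (R(n, r) = -⅑*(-11) = 11/9)
1/(a(q(-5, 3)) + R(17, 19)) = 1/(-40 + 11/9) = 1/(-349/9) = -9/349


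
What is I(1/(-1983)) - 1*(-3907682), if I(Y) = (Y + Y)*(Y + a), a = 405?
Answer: 15366133337870/3932289 ≈ 3.9077e+6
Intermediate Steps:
I(Y) = 2*Y*(405 + Y) (I(Y) = (Y + Y)*(Y + 405) = (2*Y)*(405 + Y) = 2*Y*(405 + Y))
I(1/(-1983)) - 1*(-3907682) = 2*(405 + 1/(-1983))/(-1983) - 1*(-3907682) = 2*(-1/1983)*(405 - 1/1983) + 3907682 = 2*(-1/1983)*(803114/1983) + 3907682 = -1606228/3932289 + 3907682 = 15366133337870/3932289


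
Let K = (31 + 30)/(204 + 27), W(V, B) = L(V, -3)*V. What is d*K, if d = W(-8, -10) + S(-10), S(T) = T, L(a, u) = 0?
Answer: -610/231 ≈ -2.6407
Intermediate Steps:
W(V, B) = 0 (W(V, B) = 0*V = 0)
K = 61/231 ≈ 0.26407
d = -10 (d = 0 - 10 = -10)
d*K = -10*61/231 = -610/231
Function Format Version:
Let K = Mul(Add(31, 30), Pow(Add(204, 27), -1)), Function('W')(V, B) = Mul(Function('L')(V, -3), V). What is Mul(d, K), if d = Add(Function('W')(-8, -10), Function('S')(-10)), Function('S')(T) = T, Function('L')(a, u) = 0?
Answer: Rational(-610, 231) ≈ -2.6407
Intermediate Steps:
Function('W')(V, B) = 0 (Function('W')(V, B) = Mul(0, V) = 0)
K = Rational(61, 231) (K = Mul(61, Pow(231, -1)) = Mul(61, Rational(1, 231)) = Rational(61, 231) ≈ 0.26407)
d = -10 (d = Add(0, -10) = -10)
Mul(d, K) = Mul(-10, Rational(61, 231)) = Rational(-610, 231)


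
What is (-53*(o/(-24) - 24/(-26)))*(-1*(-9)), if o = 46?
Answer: 24645/52 ≈ 473.94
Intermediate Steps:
(-53*(o/(-24) - 24/(-26)))*(-1*(-9)) = (-53*(46/(-24) - 24/(-26)))*(-1*(-9)) = -53*(46*(-1/24) - 24*(-1/26))*9 = -53*(-23/12 + 12/13)*9 = -53*(-155/156)*9 = (8215/156)*9 = 24645/52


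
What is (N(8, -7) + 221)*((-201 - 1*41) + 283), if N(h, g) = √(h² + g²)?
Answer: 9061 + 41*√113 ≈ 9496.8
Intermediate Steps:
N(h, g) = √(g² + h²)
(N(8, -7) + 221)*((-201 - 1*41) + 283) = (√((-7)² + 8²) + 221)*((-201 - 1*41) + 283) = (√(49 + 64) + 221)*((-201 - 41) + 283) = (√113 + 221)*(-242 + 283) = (221 + √113)*41 = 9061 + 41*√113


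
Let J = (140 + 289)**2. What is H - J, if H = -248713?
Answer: -432754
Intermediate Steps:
J = 184041 (J = 429**2 = 184041)
H - J = -248713 - 1*184041 = -248713 - 184041 = -432754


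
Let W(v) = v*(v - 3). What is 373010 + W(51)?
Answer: 375458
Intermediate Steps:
W(v) = v*(-3 + v)
373010 + W(51) = 373010 + 51*(-3 + 51) = 373010 + 51*48 = 373010 + 2448 = 375458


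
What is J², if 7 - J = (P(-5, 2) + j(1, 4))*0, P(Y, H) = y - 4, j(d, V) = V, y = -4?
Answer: 49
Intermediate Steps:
P(Y, H) = -8 (P(Y, H) = -4 - 4 = -8)
J = 7 (J = 7 - (-8 + 4)*0 = 7 - (-4)*0 = 7 - 1*0 = 7 + 0 = 7)
J² = 7² = 49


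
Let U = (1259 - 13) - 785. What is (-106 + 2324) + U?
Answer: 2679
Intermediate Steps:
U = 461 (U = 1246 - 785 = 461)
(-106 + 2324) + U = (-106 + 2324) + 461 = 2218 + 461 = 2679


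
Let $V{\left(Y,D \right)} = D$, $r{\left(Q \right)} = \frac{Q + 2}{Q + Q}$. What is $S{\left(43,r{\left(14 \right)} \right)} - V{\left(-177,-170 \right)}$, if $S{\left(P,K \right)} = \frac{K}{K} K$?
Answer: $\frac{1194}{7} \approx 170.57$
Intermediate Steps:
$r{\left(Q \right)} = \frac{2 + Q}{2 Q}$
$S{\left(P,K \right)} = K$ ($S{\left(P,K \right)} = 1 K = K$)
$S{\left(43,r{\left(14 \right)} \right)} - V{\left(-177,-170 \right)} = \frac{2 + 14}{2 \cdot 14} - -170 = \frac{1}{2} \cdot \frac{1}{14} \cdot 16 + 170 = \frac{4}{7} + 170 = \frac{1194}{7}$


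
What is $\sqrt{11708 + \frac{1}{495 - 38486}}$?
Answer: $\frac{7 \sqrt{344864176293}}{37991} \approx 108.2$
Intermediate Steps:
$\sqrt{11708 + \frac{1}{495 - 38486}} = \sqrt{11708 + \frac{1}{-37991}} = \sqrt{11708 - \frac{1}{37991}} = \sqrt{\frac{444798627}{37991}} = \frac{7 \sqrt{344864176293}}{37991}$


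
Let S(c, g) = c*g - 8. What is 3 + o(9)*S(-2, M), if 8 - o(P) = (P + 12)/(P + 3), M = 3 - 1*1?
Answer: -72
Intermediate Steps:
M = 2 (M = 3 - 1 = 2)
S(c, g) = -8 + c*g
o(P) = 8 - (12 + P)/(3 + P) (o(P) = 8 - (P + 12)/(P + 3) = 8 - (12 + P)/(3 + P))
3 + o(9)*S(-2, M) = 3 + ((12 + 7*9)/(3 + 9))*(-8 - 2*2) = 3 + ((12 + 63)/12)*(-8 - 4) = 3 + ((1/12)*75)*(-12) = 3 + (25/4)*(-12) = 3 - 75 = -72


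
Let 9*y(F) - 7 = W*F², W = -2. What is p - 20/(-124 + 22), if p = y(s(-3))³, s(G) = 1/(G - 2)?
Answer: 125989939/193640625 ≈ 0.65064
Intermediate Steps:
s(G) = 1/(-2 + G)
y(F) = 7/9 - 2*F²/9 (y(F) = 7/9 + (-2*F²)/9 = 7/9 - 2*F²/9)
p = 5177717/11390625 (p = (7/9 - 2/(9*(-2 - 3)²))³ = (7/9 - 2*(1/(-5))²/9)³ = (7/9 - 2*(-⅕)²/9)³ = (7/9 - 2/9*1/25)³ = (7/9 - 2/225)³ = (173/225)³ = 5177717/11390625 ≈ 0.45456)
p - 20/(-124 + 22) = 5177717/11390625 - 20/(-124 + 22) = 5177717/11390625 - 20/(-102) = 5177717/11390625 - 20*(-1/102) = 5177717/11390625 + 10/51 = 125989939/193640625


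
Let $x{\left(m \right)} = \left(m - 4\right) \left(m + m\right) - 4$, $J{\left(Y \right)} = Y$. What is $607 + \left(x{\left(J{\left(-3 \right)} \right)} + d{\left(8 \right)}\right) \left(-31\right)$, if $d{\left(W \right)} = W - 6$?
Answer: $-633$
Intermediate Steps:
$d{\left(W \right)} = -6 + W$ ($d{\left(W \right)} = W - 6 = -6 + W$)
$x{\left(m \right)} = -4 + 2 m \left(-4 + m\right)$ ($x{\left(m \right)} = \left(-4 + m\right) 2 m - 4 = 2 m \left(-4 + m\right) - 4 = -4 + 2 m \left(-4 + m\right)$)
$607 + \left(x{\left(J{\left(-3 \right)} \right)} + d{\left(8 \right)}\right) \left(-31\right) = 607 + \left(\left(-4 - -24 + 2 \left(-3\right)^{2}\right) + \left(-6 + 8\right)\right) \left(-31\right) = 607 + \left(\left(-4 + 24 + 2 \cdot 9\right) + 2\right) \left(-31\right) = 607 + \left(\left(-4 + 24 + 18\right) + 2\right) \left(-31\right) = 607 + \left(38 + 2\right) \left(-31\right) = 607 + 40 \left(-31\right) = 607 - 1240 = -633$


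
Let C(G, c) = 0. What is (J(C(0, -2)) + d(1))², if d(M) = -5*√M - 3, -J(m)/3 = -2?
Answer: 4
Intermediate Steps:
J(m) = 6 (J(m) = -3*(-2) = 6)
d(M) = -3 - 5*√M
(J(C(0, -2)) + d(1))² = (6 + (-3 - 5*√1))² = (6 + (-3 - 5*1))² = (6 + (-3 - 5))² = (6 - 8)² = (-2)² = 4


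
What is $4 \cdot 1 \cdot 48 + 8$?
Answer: $200$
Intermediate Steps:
$4 \cdot 1 \cdot 48 + 8 = 4 \cdot 48 + 8 = 192 + 8 = 200$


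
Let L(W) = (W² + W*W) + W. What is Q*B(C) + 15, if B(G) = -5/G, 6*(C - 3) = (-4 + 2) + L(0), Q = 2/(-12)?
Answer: 245/16 ≈ 15.313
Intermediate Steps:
Q = -⅙ (Q = 2*(-1/12) = -⅙ ≈ -0.16667)
L(W) = W + 2*W² (L(W) = (W² + W²) + W = 2*W² + W = W + 2*W²)
C = 8/3 (C = 3 + ((-4 + 2) + 0*(1 + 2*0))/6 = 3 + (-2 + 0*(1 + 0))/6 = 3 + (-2 + 0*1)/6 = 3 + (-2 + 0)/6 = 3 + (⅙)*(-2) = 3 - ⅓ = 8/3 ≈ 2.6667)
Q*B(C) + 15 = -(-5)/(6*8/3) + 15 = -(-5)*3/(6*8) + 15 = -⅙*(-15/8) + 15 = 5/16 + 15 = 245/16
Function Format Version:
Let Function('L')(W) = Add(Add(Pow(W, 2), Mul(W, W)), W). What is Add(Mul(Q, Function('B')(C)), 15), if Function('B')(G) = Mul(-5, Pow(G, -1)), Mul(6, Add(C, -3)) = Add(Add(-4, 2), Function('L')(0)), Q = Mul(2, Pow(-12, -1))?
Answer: Rational(245, 16) ≈ 15.313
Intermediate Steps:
Q = Rational(-1, 6) (Q = Mul(2, Rational(-1, 12)) = Rational(-1, 6) ≈ -0.16667)
Function('L')(W) = Add(W, Mul(2, Pow(W, 2))) (Function('L')(W) = Add(Add(Pow(W, 2), Pow(W, 2)), W) = Add(Mul(2, Pow(W, 2)), W) = Add(W, Mul(2, Pow(W, 2))))
C = Rational(8, 3) (C = Add(3, Mul(Rational(1, 6), Add(Add(-4, 2), Mul(0, Add(1, Mul(2, 0)))))) = Add(3, Mul(Rational(1, 6), Add(-2, Mul(0, Add(1, 0))))) = Add(3, Mul(Rational(1, 6), Add(-2, Mul(0, 1)))) = Add(3, Mul(Rational(1, 6), Add(-2, 0))) = Add(3, Mul(Rational(1, 6), -2)) = Add(3, Rational(-1, 3)) = Rational(8, 3) ≈ 2.6667)
Add(Mul(Q, Function('B')(C)), 15) = Add(Mul(Rational(-1, 6), Mul(-5, Pow(Rational(8, 3), -1))), 15) = Add(Mul(Rational(-1, 6), Mul(-5, Rational(3, 8))), 15) = Add(Mul(Rational(-1, 6), Rational(-15, 8)), 15) = Add(Rational(5, 16), 15) = Rational(245, 16)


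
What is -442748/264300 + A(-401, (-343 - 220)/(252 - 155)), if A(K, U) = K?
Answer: -26606762/66075 ≈ -402.68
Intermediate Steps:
-442748/264300 + A(-401, (-343 - 220)/(252 - 155)) = -442748/264300 - 401 = -442748*1/264300 - 401 = -110687/66075 - 401 = -26606762/66075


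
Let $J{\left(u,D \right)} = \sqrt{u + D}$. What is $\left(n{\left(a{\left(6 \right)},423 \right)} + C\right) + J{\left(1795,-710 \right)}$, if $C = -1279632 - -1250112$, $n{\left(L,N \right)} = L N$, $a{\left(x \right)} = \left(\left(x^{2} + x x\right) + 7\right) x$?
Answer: $170982 + \sqrt{1085} \approx 1.7102 \cdot 10^{5}$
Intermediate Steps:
$J{\left(u,D \right)} = \sqrt{D + u}$
$a{\left(x \right)} = x \left(7 + 2 x^{2}\right)$ ($a{\left(x \right)} = \left(\left(x^{2} + x^{2}\right) + 7\right) x = \left(2 x^{2} + 7\right) x = \left(7 + 2 x^{2}\right) x = x \left(7 + 2 x^{2}\right)$)
$C = -29520$ ($C = -1279632 + 1250112 = -29520$)
$\left(n{\left(a{\left(6 \right)},423 \right)} + C\right) + J{\left(1795,-710 \right)} = \left(6 \left(7 + 2 \cdot 6^{2}\right) 423 - 29520\right) + \sqrt{-710 + 1795} = \left(6 \left(7 + 2 \cdot 36\right) 423 - 29520\right) + \sqrt{1085} = \left(6 \left(7 + 72\right) 423 - 29520\right) + \sqrt{1085} = \left(6 \cdot 79 \cdot 423 - 29520\right) + \sqrt{1085} = \left(474 \cdot 423 - 29520\right) + \sqrt{1085} = \left(200502 - 29520\right) + \sqrt{1085} = 170982 + \sqrt{1085}$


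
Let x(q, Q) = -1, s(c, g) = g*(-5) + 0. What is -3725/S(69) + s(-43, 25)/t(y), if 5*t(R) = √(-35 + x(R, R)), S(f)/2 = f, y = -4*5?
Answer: -3725/138 + 625*I/6 ≈ -26.993 + 104.17*I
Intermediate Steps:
s(c, g) = -5*g (s(c, g) = -5*g + 0 = -5*g)
y = -20
S(f) = 2*f
t(R) = 6*I/5 (t(R) = √(-35 - 1)/5 = √(-36)/5 = (6*I)/5 = 6*I/5)
-3725/S(69) + s(-43, 25)/t(y) = -3725/(2*69) + (-5*25)/((6*I/5)) = -3725/138 - (-625)*I/6 = -3725*1/138 + 625*I/6 = -3725/138 + 625*I/6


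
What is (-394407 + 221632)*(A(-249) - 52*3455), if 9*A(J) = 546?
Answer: 93090824450/3 ≈ 3.1030e+10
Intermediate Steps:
A(J) = 182/3 (A(J) = (⅑)*546 = 182/3)
(-394407 + 221632)*(A(-249) - 52*3455) = (-394407 + 221632)*(182/3 - 52*3455) = -172775*(182/3 - 179660) = -172775*(-538798/3) = 93090824450/3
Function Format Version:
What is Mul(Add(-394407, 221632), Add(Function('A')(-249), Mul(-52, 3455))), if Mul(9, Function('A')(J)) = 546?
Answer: Rational(93090824450, 3) ≈ 3.1030e+10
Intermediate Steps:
Function('A')(J) = Rational(182, 3) (Function('A')(J) = Mul(Rational(1, 9), 546) = Rational(182, 3))
Mul(Add(-394407, 221632), Add(Function('A')(-249), Mul(-52, 3455))) = Mul(Add(-394407, 221632), Add(Rational(182, 3), Mul(-52, 3455))) = Mul(-172775, Add(Rational(182, 3), -179660)) = Mul(-172775, Rational(-538798, 3)) = Rational(93090824450, 3)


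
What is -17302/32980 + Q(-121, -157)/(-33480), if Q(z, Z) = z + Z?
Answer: -14252563/27604260 ≈ -0.51632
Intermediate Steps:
Q(z, Z) = Z + z
-17302/32980 + Q(-121, -157)/(-33480) = -17302/32980 + (-157 - 121)/(-33480) = -17302*1/32980 - 278*(-1/33480) = -8651/16490 + 139/16740 = -14252563/27604260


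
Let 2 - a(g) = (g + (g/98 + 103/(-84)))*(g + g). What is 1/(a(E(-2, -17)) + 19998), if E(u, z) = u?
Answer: 147/2938091 ≈ 5.0033e-5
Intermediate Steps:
a(g) = 2 - 2*g*(-103/84 + 99*g/98) (a(g) = 2 - (g + (g/98 + 103/(-84)))*(g + g) = 2 - (g + (g*(1/98) + 103*(-1/84)))*2*g = 2 - (g + (g/98 - 103/84))*2*g = 2 - (g + (-103/84 + g/98))*2*g = 2 - (-103/84 + 99*g/98)*2*g = 2 - 2*g*(-103/84 + 99*g/98))
1/(a(E(-2, -17)) + 19998) = 1/((2 - 99/49*(-2)² + (103/42)*(-2)) + 19998) = 1/((2 - 99/49*4 - 103/21) + 19998) = 1/((2 - 396/49 - 103/21) + 19998) = 1/(-1615/147 + 19998) = 1/(2938091/147) = 147/2938091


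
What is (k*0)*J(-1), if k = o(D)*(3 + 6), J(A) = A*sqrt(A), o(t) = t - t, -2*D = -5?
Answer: 0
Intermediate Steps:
D = 5/2 (D = -1/2*(-5) = 5/2 ≈ 2.5000)
o(t) = 0
J(A) = A**(3/2)
k = 0 (k = 0*(3 + 6) = 0*9 = 0)
(k*0)*J(-1) = (0*0)*(-1)**(3/2) = 0*(-I) = 0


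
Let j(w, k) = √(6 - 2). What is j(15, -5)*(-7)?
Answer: -14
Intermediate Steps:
j(w, k) = 2 (j(w, k) = √4 = 2)
j(15, -5)*(-7) = 2*(-7) = -14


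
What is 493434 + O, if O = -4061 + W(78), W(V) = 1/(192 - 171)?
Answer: 10276834/21 ≈ 4.8937e+5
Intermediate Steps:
W(V) = 1/21
O = -85280/21 (O = -4061 + 1/21 = -85280/21 ≈ -4061.0)
493434 + O = 493434 - 85280/21 = 10276834/21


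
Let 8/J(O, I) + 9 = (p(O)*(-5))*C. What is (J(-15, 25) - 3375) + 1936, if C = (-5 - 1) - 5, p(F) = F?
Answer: -600067/417 ≈ -1439.0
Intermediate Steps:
C = -11 (C = -6 - 5 = -11)
J(O, I) = 8/(-9 + 55*O) (J(O, I) = 8/(-9 + (O*(-5))*(-11)) = 8/(-9 - 5*O*(-11)) = 8/(-9 + 55*O))
(J(-15, 25) - 3375) + 1936 = (8/(-9 + 55*(-15)) - 3375) + 1936 = (8/(-9 - 825) - 3375) + 1936 = (8/(-834) - 3375) + 1936 = (8*(-1/834) - 3375) + 1936 = (-4/417 - 3375) + 1936 = -1407379/417 + 1936 = -600067/417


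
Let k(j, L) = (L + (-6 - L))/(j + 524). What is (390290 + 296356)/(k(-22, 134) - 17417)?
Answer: -86174073/2185835 ≈ -39.424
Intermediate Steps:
k(j, L) = -6/(524 + j)
(390290 + 296356)/(k(-22, 134) - 17417) = (390290 + 296356)/(-6/(524 - 22) - 17417) = 686646/(-6/502 - 17417) = 686646/(-6*1/502 - 17417) = 686646/(-3/251 - 17417) = 686646/(-4371670/251) = 686646*(-251/4371670) = -86174073/2185835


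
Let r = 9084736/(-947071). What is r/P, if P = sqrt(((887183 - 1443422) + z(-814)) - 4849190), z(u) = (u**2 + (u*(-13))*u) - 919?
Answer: 4542368*I*sqrt(5343)/126505008825 ≈ 0.0026246*I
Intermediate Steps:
z(u) = -919 - 12*u**2 (z(u) = (u**2 + (-13*u)*u) - 919 = (u**2 - 13*u**2) - 919 = -12*u**2 - 919 = -919 - 12*u**2)
r = -9084736/947071 (r = 9084736*(-1/947071) = -9084736/947071 ≈ -9.5925)
P = 50*I*sqrt(5343) (P = sqrt(((887183 - 1443422) + (-919 - 12*(-814)**2)) - 4849190) = sqrt((-556239 + (-919 - 12*662596)) - 4849190) = sqrt((-556239 + (-919 - 7951152)) - 4849190) = sqrt((-556239 - 7952071) - 4849190) = sqrt(-8508310 - 4849190) = sqrt(-13357500) = 50*I*sqrt(5343) ≈ 3654.8*I)
r/P = -9084736*(-I*sqrt(5343)/267150)/947071 = -(-4542368)*I*sqrt(5343)/126505008825 = 4542368*I*sqrt(5343)/126505008825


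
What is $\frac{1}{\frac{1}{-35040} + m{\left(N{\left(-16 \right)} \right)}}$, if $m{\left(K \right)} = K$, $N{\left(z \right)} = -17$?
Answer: $- \frac{35040}{595681} \approx -0.058823$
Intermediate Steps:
$\frac{1}{\frac{1}{-35040} + m{\left(N{\left(-16 \right)} \right)}} = \frac{1}{\frac{1}{-35040} - 17} = \frac{1}{- \frac{1}{35040} - 17} = \frac{1}{- \frac{595681}{35040}} = - \frac{35040}{595681}$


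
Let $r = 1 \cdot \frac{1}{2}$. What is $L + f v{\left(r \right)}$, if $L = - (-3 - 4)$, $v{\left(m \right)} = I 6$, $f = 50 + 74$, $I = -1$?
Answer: $-737$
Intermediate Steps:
$f = 124$
$r = \frac{1}{2}$ ($r = 1 \cdot \frac{1}{2} = \frac{1}{2} \approx 0.5$)
$v{\left(m \right)} = -6$ ($v{\left(m \right)} = \left(-1\right) 6 = -6$)
$L = 7$ ($L = \left(-1\right) \left(-7\right) = 7$)
$L + f v{\left(r \right)} = 7 + 124 \left(-6\right) = 7 - 744 = -737$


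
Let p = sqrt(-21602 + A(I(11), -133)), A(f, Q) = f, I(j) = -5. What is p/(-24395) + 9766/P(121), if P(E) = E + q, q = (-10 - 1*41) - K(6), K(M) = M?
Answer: 4883/32 - I*sqrt(21607)/24395 ≈ 152.59 - 0.0060255*I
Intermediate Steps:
q = -57 (q = (-10 - 1*41) - 1*6 = (-10 - 41) - 6 = -51 - 6 = -57)
p = I*sqrt(21607) (p = sqrt(-21602 - 5) = sqrt(-21607) = I*sqrt(21607) ≈ 146.99*I)
P(E) = -57 + E (P(E) = E - 57 = -57 + E)
p/(-24395) + 9766/P(121) = (I*sqrt(21607))/(-24395) + 9766/(-57 + 121) = (I*sqrt(21607))*(-1/24395) + 9766/64 = -I*sqrt(21607)/24395 + 9766*(1/64) = -I*sqrt(21607)/24395 + 4883/32 = 4883/32 - I*sqrt(21607)/24395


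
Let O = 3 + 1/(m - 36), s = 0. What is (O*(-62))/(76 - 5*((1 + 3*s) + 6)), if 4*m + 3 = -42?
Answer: -34906/7749 ≈ -4.5046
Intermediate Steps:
m = -45/4 (m = -3/4 + (1/4)*(-42) = -3/4 - 21/2 = -45/4 ≈ -11.250)
O = 563/189 (O = 3 + 1/(-45/4 - 36) = 3 + 1/(-189/4) = 3 - 4/189 = 563/189 ≈ 2.9788)
(O*(-62))/(76 - 5*((1 + 3*s) + 6)) = ((563/189)*(-62))/(76 - 5*((1 + 3*0) + 6)) = -34906/(189*(76 - 5*((1 + 0) + 6))) = -34906/(189*(76 - 5*(1 + 6))) = -34906/(189*(76 - 5*7)) = -34906/(189*(76 - 35)) = -34906/189/41 = -34906/189*1/41 = -34906/7749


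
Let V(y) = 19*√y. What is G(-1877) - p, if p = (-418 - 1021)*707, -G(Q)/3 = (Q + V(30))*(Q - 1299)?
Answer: -16866683 + 181032*√30 ≈ -1.5875e+7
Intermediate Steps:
G(Q) = -3*(-1299 + Q)*(Q + 19*√30) (G(Q) = -3*(Q + 19*√30)*(Q - 1299) = -3*(Q + 19*√30)*(-1299 + Q) = -3*(-1299 + Q)*(Q + 19*√30))
p = -1017373 (p = -1439*707 = -1017373)
G(-1877) - p = (-3*(-1877)² + 3897*(-1877) + 74043*√30 - 57*(-1877)*√30) - 1*(-1017373) = (-3*3523129 - 7314669 + 74043*√30 + 106989*√30) + 1017373 = (-10569387 - 7314669 + 74043*√30 + 106989*√30) + 1017373 = (-17884056 + 181032*√30) + 1017373 = -16866683 + 181032*√30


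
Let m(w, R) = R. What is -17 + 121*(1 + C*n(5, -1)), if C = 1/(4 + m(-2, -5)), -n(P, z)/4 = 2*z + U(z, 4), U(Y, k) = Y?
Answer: -1348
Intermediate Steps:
n(P, z) = -12*z (n(P, z) = -4*(2*z + z) = -12*z)
C = -1 (C = 1/(4 - 5) = 1/(-1) = -1)
-17 + 121*(1 + C*n(5, -1)) = -17 + 121*(1 - (-12)*(-1)) = -17 + 121*(1 - 1*12) = -17 + 121*(1 - 12) = -17 + 121*(-11) = -17 - 1331 = -1348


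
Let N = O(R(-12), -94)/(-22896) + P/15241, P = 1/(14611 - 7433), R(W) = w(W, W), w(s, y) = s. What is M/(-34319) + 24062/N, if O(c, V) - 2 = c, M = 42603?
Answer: 517109932388396086449/9386434190611 ≈ 5.5091e+7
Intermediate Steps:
R(W) = W
O(c, V) = 2 + c
P = 1/7178 ≈ 0.00013931
N = 273505469/626205016152 (N = (2 - 12)/(-22896) + (1/7178)/15241 = -10*(-1/22896) + (1/7178)*(1/15241) = 5/11448 + 1/109399898 = 273505469/626205016152 ≈ 0.00043677)
M/(-34319) + 24062/N = 42603/(-34319) + 24062/(273505469/626205016152) = 42603*(-1/34319) + 24062*(626205016152/273505469) = -42603/34319 + 15067745098649424/273505469 = 517109932388396086449/9386434190611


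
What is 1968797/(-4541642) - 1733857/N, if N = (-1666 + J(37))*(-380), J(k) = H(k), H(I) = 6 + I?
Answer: -4544396817487/1400506143540 ≈ -3.2448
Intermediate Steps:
J(k) = 6 + k
N = 616740 (N = (-1666 + (6 + 37))*(-380) = (-1666 + 43)*(-380) = -1623*(-380) = 616740)
1968797/(-4541642) - 1733857/N = 1968797/(-4541642) - 1733857/616740 = 1968797*(-1/4541642) - 1733857*1/616740 = -1968797/4541642 - 1733857/616740 = -4544396817487/1400506143540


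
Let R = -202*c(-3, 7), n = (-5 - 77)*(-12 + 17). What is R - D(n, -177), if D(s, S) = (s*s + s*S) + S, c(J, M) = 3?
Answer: -241099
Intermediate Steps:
n = -410 (n = -82*5 = -410)
R = -606 (R = -202*3 = -606)
D(s, S) = S + s² + S*s (D(s, S) = (s² + S*s) + S = S + s² + S*s)
R - D(n, -177) = -606 - (-177 + (-410)² - 177*(-410)) = -606 - (-177 + 168100 + 72570) = -606 - 1*240493 = -606 - 240493 = -241099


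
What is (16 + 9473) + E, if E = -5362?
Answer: 4127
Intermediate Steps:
(16 + 9473) + E = (16 + 9473) - 5362 = 9489 - 5362 = 4127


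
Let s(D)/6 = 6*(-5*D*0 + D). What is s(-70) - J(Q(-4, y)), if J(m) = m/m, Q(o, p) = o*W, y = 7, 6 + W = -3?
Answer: -2521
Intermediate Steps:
W = -9 (W = -6 - 3 = -9)
Q(o, p) = -9*o (Q(o, p) = o*(-9) = -9*o)
J(m) = 1
s(D) = 36*D (s(D) = 6*(6*(-5*D*0 + D)) = 6*(6*(0 + D)) = 6*(6*D) = 36*D)
s(-70) - J(Q(-4, y)) = 36*(-70) - 1*1 = -2520 - 1 = -2521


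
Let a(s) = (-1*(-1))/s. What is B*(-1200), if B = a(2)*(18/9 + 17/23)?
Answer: -37800/23 ≈ -1643.5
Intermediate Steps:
a(s) = 1/s
B = 63/46 (B = (18/9 + 17/23)/2 = (18*(⅑) + 17*(1/23))/2 = (2 + 17/23)/2 = (½)*(63/23) = 63/46 ≈ 1.3696)
B*(-1200) = (63/46)*(-1200) = -37800/23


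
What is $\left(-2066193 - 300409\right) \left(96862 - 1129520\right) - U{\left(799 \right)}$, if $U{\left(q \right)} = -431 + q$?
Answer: $2443890487748$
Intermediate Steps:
$\left(-2066193 - 300409\right) \left(96862 - 1129520\right) - U{\left(799 \right)} = \left(-2066193 - 300409\right) \left(96862 - 1129520\right) - \left(-431 + 799\right) = \left(-2366602\right) \left(-1032658\right) - 368 = 2443890488116 - 368 = 2443890487748$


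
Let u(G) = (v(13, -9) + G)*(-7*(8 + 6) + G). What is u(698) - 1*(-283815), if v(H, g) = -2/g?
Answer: 2108245/3 ≈ 7.0275e+5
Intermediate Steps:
u(G) = (-98 + G)*(2/9 + G) (u(G) = (-2/(-9) + G)*(-7*(8 + 6) + G) = (-2*(-⅑) + G)*(-7*14 + G) = (2/9 + G)*(-98 + G) = (-98 + G)*(2/9 + G))
u(698) - 1*(-283815) = (-196/9 + 698² - 880/9*698) - 1*(-283815) = (-196/9 + 487204 - 614240/9) + 283815 = 1256800/3 + 283815 = 2108245/3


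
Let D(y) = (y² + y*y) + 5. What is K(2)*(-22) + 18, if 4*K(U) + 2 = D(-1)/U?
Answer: 39/4 ≈ 9.7500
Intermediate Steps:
D(y) = 5 + 2*y² (D(y) = (y² + y²) + 5 = 2*y² + 5 = 5 + 2*y²)
K(U) = -½ + 7/(4*U) (K(U) = -½ + ((5 + 2*(-1)²)/U)/4 = -½ + ((5 + 2*1)/U)/4 = -½ + ((5 + 2)/U)/4 = -½ + (7/U)/4 = -½ + 7/(4*U))
K(2)*(-22) + 18 = ((¼)*(7 - 2*2)/2)*(-22) + 18 = ((¼)*(½)*(7 - 4))*(-22) + 18 = ((¼)*(½)*3)*(-22) + 18 = (3/8)*(-22) + 18 = -33/4 + 18 = 39/4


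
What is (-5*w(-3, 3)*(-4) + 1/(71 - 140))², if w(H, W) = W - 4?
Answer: 1907161/4761 ≈ 400.58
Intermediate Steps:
w(H, W) = -4 + W
(-5*w(-3, 3)*(-4) + 1/(71 - 140))² = (-5*(-4 + 3)*(-4) + 1/(71 - 140))² = (-5*(-1)*(-4) + 1/(-69))² = (5*(-4) - 1/69)² = (-20 - 1/69)² = (-1381/69)² = 1907161/4761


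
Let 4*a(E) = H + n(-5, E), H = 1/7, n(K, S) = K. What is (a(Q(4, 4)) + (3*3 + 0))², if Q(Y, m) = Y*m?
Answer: 11881/196 ≈ 60.617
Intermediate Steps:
H = ⅐ ≈ 0.14286
a(E) = -17/14 (a(E) = (⅐ - 5)/4 = (¼)*(-34/7) = -17/14)
(a(Q(4, 4)) + (3*3 + 0))² = (-17/14 + (3*3 + 0))² = (-17/14 + (9 + 0))² = (-17/14 + 9)² = (109/14)² = 11881/196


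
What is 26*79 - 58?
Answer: 1996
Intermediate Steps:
26*79 - 58 = 2054 - 58 = 1996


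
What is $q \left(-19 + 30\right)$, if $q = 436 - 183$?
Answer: $2783$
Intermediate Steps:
$q = 253$
$q \left(-19 + 30\right) = 253 \left(-19 + 30\right) = 253 \cdot 11 = 2783$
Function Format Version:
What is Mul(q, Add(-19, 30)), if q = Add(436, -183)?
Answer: 2783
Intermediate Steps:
q = 253
Mul(q, Add(-19, 30)) = Mul(253, Add(-19, 30)) = Mul(253, 11) = 2783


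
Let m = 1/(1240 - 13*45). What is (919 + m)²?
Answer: 362338986916/429025 ≈ 8.4456e+5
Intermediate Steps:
m = 1/655 (m = 1/(1240 - 585) = 1/655 ≈ 0.0015267)
(919 + m)² = (919 + 1/655)² = (601946/655)² = 362338986916/429025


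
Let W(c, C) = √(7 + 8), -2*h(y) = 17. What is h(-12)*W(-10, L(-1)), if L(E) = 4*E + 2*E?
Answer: -17*√15/2 ≈ -32.920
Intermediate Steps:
h(y) = -17/2 (h(y) = -½*17 = -17/2)
L(E) = 6*E
W(c, C) = √15
h(-12)*W(-10, L(-1)) = -17*√15/2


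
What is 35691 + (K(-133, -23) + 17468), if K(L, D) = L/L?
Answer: 53160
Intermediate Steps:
K(L, D) = 1
35691 + (K(-133, -23) + 17468) = 35691 + (1 + 17468) = 35691 + 17469 = 53160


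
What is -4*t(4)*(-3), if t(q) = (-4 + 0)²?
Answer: 192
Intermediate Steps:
t(q) = 16 (t(q) = (-4)² = 16)
-4*t(4)*(-3) = -4*16*(-3) = -64*(-3) = 192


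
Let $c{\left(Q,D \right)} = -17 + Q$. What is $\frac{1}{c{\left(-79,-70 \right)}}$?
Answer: $- \frac{1}{96} \approx -0.010417$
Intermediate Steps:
$\frac{1}{c{\left(-79,-70 \right)}} = \frac{1}{-17 - 79} = \frac{1}{-96} = - \frac{1}{96}$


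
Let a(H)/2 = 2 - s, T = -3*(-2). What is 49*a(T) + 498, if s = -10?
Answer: 1674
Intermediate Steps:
T = 6
a(H) = 24 (a(H) = 2*(2 - 1*(-10)) = 2*(2 + 10) = 2*12 = 24)
49*a(T) + 498 = 49*24 + 498 = 1176 + 498 = 1674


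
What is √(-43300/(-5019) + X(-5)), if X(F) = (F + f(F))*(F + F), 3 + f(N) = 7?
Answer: √469226310/5019 ≈ 4.3159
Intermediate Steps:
f(N) = 4 (f(N) = -3 + 7 = 4)
X(F) = 2*F*(4 + F) (X(F) = (F + 4)*(F + F) = (4 + F)*(2*F) = 2*F*(4 + F))
√(-43300/(-5019) + X(-5)) = √(-43300/(-5019) + 2*(-5)*(4 - 5)) = √(-43300*(-1/5019) + 2*(-5)*(-1)) = √(43300/5019 + 10) = √(93490/5019) = √469226310/5019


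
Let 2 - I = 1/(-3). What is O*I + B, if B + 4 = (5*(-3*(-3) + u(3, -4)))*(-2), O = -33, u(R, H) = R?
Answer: -201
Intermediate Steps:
I = 7/3 (I = 2 - 1/(-3) = 2 - 1*(-⅓) = 2 + ⅓ = 7/3 ≈ 2.3333)
B = -124 (B = -4 + (5*(-3*(-3) + 3))*(-2) = -4 + (5*(9 + 3))*(-2) = -4 + (5*12)*(-2) = -4 + 60*(-2) = -4 - 120 = -124)
O*I + B = -33*7/3 - 124 = -77 - 124 = -201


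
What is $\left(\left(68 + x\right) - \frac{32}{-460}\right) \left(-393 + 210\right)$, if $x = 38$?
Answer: $- \frac{2232234}{115} \approx -19411.0$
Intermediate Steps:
$\left(\left(68 + x\right) - \frac{32}{-460}\right) \left(-393 + 210\right) = \left(\left(68 + 38\right) - \frac{32}{-460}\right) \left(-393 + 210\right) = \left(106 - - \frac{8}{115}\right) \left(-183\right) = \left(106 + \frac{8}{115}\right) \left(-183\right) = \frac{12198}{115} \left(-183\right) = - \frac{2232234}{115}$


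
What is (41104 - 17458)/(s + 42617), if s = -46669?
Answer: -11823/2026 ≈ -5.8356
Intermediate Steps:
(41104 - 17458)/(s + 42617) = (41104 - 17458)/(-46669 + 42617) = 23646/(-4052) = 23646*(-1/4052) = -11823/2026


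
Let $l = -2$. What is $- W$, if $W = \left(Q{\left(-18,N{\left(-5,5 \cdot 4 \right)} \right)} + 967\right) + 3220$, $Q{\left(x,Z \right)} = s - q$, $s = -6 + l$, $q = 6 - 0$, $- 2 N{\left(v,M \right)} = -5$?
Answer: $-4173$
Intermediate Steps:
$N{\left(v,M \right)} = \frac{5}{2}$ ($N{\left(v,M \right)} = \left(- \frac{1}{2}\right) \left(-5\right) = \frac{5}{2}$)
$q = 6$ ($q = 6 + 0 = 6$)
$s = -8$ ($s = -6 - 2 = -8$)
$Q{\left(x,Z \right)} = -14$ ($Q{\left(x,Z \right)} = -8 - 6 = -14$)
$W = 4173$ ($W = \left(-14 + 967\right) + 3220 = 953 + 3220 = 4173$)
$- W = \left(-1\right) 4173 = -4173$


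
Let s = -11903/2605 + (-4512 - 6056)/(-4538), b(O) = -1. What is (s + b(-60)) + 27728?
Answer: 163873983528/5910745 ≈ 27725.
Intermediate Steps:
s = -13243087/5910745 (s = -11903*1/2605 - 10568*(-1/4538) = -11903/2605 + 5284/2269 = -13243087/5910745 ≈ -2.2405)
(s + b(-60)) + 27728 = (-13243087/5910745 - 1) + 27728 = -19153832/5910745 + 27728 = 163873983528/5910745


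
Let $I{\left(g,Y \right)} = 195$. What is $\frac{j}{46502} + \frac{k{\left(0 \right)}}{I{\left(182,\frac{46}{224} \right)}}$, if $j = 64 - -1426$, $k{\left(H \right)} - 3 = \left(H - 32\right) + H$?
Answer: $- \frac{529004}{4533945} \approx -0.11668$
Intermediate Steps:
$k{\left(H \right)} = -29 + 2 H$ ($k{\left(H \right)} = 3 + \left(\left(H - 32\right) + H\right) = 3 + \left(\left(-32 + H\right) + H\right) = 3 + \left(-32 + 2 H\right) = -29 + 2 H$)
$j = 1490$ ($j = 64 + 1426 = 1490$)
$\frac{j}{46502} + \frac{k{\left(0 \right)}}{I{\left(182,\frac{46}{224} \right)}} = \frac{1490}{46502} + \frac{-29 + 2 \cdot 0}{195} = 1490 \cdot \frac{1}{46502} + \left(-29 + 0\right) \frac{1}{195} = \frac{745}{23251} - \frac{29}{195} = - \frac{529004}{4533945}$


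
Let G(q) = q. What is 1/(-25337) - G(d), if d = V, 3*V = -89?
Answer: 2254990/76011 ≈ 29.667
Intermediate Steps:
V = -89/3 (V = (1/3)*(-89) = -89/3 ≈ -29.667)
d = -89/3 ≈ -29.667
1/(-25337) - G(d) = 1/(-25337) - 1*(-89/3) = -1/25337 + 89/3 = 2254990/76011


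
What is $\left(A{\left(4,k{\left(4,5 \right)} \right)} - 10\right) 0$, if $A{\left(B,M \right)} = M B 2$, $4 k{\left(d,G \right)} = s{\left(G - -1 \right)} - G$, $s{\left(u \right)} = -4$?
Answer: $0$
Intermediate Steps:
$k{\left(d,G \right)} = -1 - \frac{G}{4}$ ($k{\left(d,G \right)} = \frac{-4 - G}{4} = -1 - \frac{G}{4}$)
$A{\left(B,M \right)} = 2 B M$ ($A{\left(B,M \right)} = B M 2 = 2 B M$)
$\left(A{\left(4,k{\left(4,5 \right)} \right)} - 10\right) 0 = \left(2 \cdot 4 \left(-1 - \frac{5}{4}\right) - 10\right) 0 = \left(2 \cdot 4 \left(- \frac{9}{4}\right) - 10\right) 0 = \left(-18 - 10\right) 0 = \left(-28\right) 0 = 0$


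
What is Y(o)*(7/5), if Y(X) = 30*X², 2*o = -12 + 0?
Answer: 1512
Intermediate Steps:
o = -6 (o = (-12 + 0)/2 = (½)*(-12) = -6)
Y(o)*(7/5) = (30*(-6)²)*(7/5) = (30*36)*(7*(⅕)) = 1080*(7/5) = 1512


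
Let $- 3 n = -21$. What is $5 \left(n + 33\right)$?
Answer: $200$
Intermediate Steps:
$n = 7$ ($n = \left(- \frac{1}{3}\right) \left(-21\right) = 7$)
$5 \left(n + 33\right) = 5 \left(7 + 33\right) = 5 \cdot 40 = 200$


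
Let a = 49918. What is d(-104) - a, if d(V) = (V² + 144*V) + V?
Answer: -54182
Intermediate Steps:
d(V) = V² + 145*V
d(-104) - a = -104*(145 - 104) - 1*49918 = -104*41 - 49918 = -4264 - 49918 = -54182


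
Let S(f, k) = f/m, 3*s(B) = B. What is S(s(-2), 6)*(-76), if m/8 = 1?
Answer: 19/3 ≈ 6.3333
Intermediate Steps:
m = 8 (m = 8*1 = 8)
s(B) = B/3
S(f, k) = f/8
S(s(-2), 6)*(-76) = (((⅓)*(-2))/8)*(-76) = ((⅛)*(-⅔))*(-76) = -1/12*(-76) = 19/3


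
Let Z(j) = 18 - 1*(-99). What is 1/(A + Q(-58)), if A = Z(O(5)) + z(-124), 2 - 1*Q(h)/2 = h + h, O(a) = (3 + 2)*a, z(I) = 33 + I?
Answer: 1/262 ≈ 0.0038168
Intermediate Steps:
O(a) = 5*a
Z(j) = 117 (Z(j) = 18 + 99 = 117)
Q(h) = 4 - 4*h (Q(h) = 4 - 2*(h + h) = 4 - 4*h)
A = 26 (A = 117 + (33 - 124) = 117 - 91 = 26)
1/(A + Q(-58)) = 1/(26 + (4 - 4*(-58))) = 1/(26 + (4 + 232)) = 1/(26 + 236) = 1/262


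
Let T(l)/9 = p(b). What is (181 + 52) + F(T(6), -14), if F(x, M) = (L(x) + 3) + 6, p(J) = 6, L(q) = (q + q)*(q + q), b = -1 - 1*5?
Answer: 11906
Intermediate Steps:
b = -6 (b = -1 - 5 = -6)
L(q) = 4*q**2 (L(q) = (2*q)*(2*q) = 4*q**2)
T(l) = 54 (T(l) = 9*6 = 54)
F(x, M) = 9 + 4*x**2 (F(x, M) = (4*x**2 + 3) + 6 = (3 + 4*x**2) + 6 = 9 + 4*x**2)
(181 + 52) + F(T(6), -14) = (181 + 52) + (9 + 4*54**2) = 233 + (9 + 4*2916) = 233 + (9 + 11664) = 233 + 11673 = 11906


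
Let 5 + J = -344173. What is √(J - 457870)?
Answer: 16*I*√3133 ≈ 895.57*I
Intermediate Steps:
J = -344178 (J = -5 - 344173 = -344178)
√(J - 457870) = √(-344178 - 457870) = √(-802048) = 16*I*√3133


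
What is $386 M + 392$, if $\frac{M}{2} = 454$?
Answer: $350880$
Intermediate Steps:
$M = 908$ ($M = 2 \cdot 454 = 908$)
$386 M + 392 = 386 \cdot 908 + 392 = 350488 + 392 = 350880$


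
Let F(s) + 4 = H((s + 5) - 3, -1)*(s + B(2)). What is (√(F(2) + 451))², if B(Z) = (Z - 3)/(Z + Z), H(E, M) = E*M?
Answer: 440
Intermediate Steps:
B(Z) = (-3 + Z)/(2*Z) (B(Z) = (-3 + Z)/((2*Z)) = (-3 + Z)*(1/(2*Z)) = (-3 + Z)/(2*Z))
F(s) = -4 + (-2 - s)*(-¼ + s) (F(s) = -4 + (((s + 5) - 3)*(-1))*(s + (½)*(-3 + 2)/2) = -4 + (((5 + s) - 3)*(-1))*(s + (½)*(½)*(-1)) = -4 + ((2 + s)*(-1))*(s - ¼) = -4 + (-2 - s)*(-¼ + s))
(√(F(2) + 451))² = (√((-7/2 + (¼)*2 - 1*2*(2 + 2)) + 451))² = (√((-7/2 + ½ - 1*2*4) + 451))² = (√((-7/2 + ½ - 8) + 451))² = (√(-11 + 451))² = (√440)² = (2*√110)² = 440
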